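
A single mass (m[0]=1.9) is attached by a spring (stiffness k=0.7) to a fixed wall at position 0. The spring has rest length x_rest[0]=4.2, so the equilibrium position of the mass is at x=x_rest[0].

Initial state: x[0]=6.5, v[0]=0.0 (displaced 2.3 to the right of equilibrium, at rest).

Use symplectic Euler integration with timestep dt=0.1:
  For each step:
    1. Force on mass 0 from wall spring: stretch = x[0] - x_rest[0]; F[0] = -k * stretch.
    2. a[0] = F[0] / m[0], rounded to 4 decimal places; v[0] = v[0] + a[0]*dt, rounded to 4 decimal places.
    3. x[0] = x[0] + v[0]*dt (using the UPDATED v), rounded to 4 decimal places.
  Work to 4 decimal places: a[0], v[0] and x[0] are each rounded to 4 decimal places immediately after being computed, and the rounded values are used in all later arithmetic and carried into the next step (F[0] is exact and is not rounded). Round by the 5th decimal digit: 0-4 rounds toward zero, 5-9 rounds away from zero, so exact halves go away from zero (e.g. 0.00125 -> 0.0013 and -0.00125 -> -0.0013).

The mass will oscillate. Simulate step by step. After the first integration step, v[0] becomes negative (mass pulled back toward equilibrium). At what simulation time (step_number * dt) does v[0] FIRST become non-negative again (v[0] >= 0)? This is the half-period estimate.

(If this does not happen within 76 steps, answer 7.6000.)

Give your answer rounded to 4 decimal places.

Step 0: x=[6.5000] v=[0.0000]
Step 1: x=[6.4915] v=[-0.0847]
Step 2: x=[6.4746] v=[-0.1691]
Step 3: x=[6.4493] v=[-0.2529]
Step 4: x=[6.4157] v=[-0.3358]
Step 5: x=[6.3740] v=[-0.4174]
Step 6: x=[6.3243] v=[-0.4975]
Step 7: x=[6.2667] v=[-0.5758]
Step 8: x=[6.2015] v=[-0.6519]
Step 9: x=[6.1289] v=[-0.7256]
Step 10: x=[6.0492] v=[-0.7967]
Step 11: x=[5.9627] v=[-0.8648]
Step 12: x=[5.8697] v=[-0.9297]
Step 13: x=[5.7706] v=[-0.9912]
Step 14: x=[5.6657] v=[-1.0491]
Step 15: x=[5.5554] v=[-1.1031]
Step 16: x=[5.4401] v=[-1.1530]
Step 17: x=[5.3202] v=[-1.1987]
Step 18: x=[5.1962] v=[-1.2400]
Step 19: x=[5.0685] v=[-1.2767]
Step 20: x=[4.9376] v=[-1.3087]
Step 21: x=[4.8040] v=[-1.3359]
Step 22: x=[4.6682] v=[-1.3582]
Step 23: x=[4.5307] v=[-1.3755]
Step 24: x=[4.3919] v=[-1.3877]
Step 25: x=[4.2524] v=[-1.3948]
Step 26: x=[4.1127] v=[-1.3967]
Step 27: x=[3.9734] v=[-1.3935]
Step 28: x=[3.8349] v=[-1.3852]
Step 29: x=[3.6977] v=[-1.3718]
Step 30: x=[3.5624] v=[-1.3533]
Step 31: x=[3.4294] v=[-1.3298]
Step 32: x=[3.2993] v=[-1.3014]
Step 33: x=[3.1725] v=[-1.2682]
Step 34: x=[3.0495] v=[-1.2303]
Step 35: x=[2.9307] v=[-1.1879]
Step 36: x=[2.8166] v=[-1.1411]
Step 37: x=[2.7076] v=[-1.0901]
Step 38: x=[2.6041] v=[-1.0351]
Step 39: x=[2.5065] v=[-0.9763]
Step 40: x=[2.4151] v=[-0.9139]
Step 41: x=[2.3303] v=[-0.8481]
Step 42: x=[2.2524] v=[-0.7792]
Step 43: x=[2.1817] v=[-0.7075]
Step 44: x=[2.1184] v=[-0.6331]
Step 45: x=[2.0628] v=[-0.5564]
Step 46: x=[2.0150] v=[-0.4777]
Step 47: x=[1.9753] v=[-0.3972]
Step 48: x=[1.9438] v=[-0.3152]
Step 49: x=[1.9206] v=[-0.2321]
Step 50: x=[1.9058] v=[-0.1481]
Step 51: x=[1.8994] v=[-0.0636]
Step 52: x=[1.9015] v=[0.0212]
First v>=0 after going negative at step 52, time=5.2000

Answer: 5.2000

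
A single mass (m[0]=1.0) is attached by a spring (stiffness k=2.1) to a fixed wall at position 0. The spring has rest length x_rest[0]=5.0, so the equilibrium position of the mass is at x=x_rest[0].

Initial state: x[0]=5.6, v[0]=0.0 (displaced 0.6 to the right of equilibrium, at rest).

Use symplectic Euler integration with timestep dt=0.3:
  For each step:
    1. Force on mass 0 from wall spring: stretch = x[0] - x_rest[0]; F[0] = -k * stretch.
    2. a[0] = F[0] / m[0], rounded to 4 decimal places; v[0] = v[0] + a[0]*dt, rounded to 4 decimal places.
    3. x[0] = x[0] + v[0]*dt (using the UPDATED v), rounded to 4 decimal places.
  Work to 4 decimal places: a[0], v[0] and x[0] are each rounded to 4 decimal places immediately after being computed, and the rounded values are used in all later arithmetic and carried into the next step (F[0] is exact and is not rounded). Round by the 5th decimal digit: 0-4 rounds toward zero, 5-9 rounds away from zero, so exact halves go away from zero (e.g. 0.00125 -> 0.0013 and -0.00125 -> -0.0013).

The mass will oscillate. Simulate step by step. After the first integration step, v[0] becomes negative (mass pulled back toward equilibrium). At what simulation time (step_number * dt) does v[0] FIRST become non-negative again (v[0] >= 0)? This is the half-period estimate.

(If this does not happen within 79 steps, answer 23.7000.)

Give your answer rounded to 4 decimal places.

Step 0: x=[5.6000] v=[0.0000]
Step 1: x=[5.4866] v=[-0.3780]
Step 2: x=[5.2812] v=[-0.6846]
Step 3: x=[5.0227] v=[-0.8618]
Step 4: x=[4.7599] v=[-0.8761]
Step 5: x=[4.5425] v=[-0.7248]
Step 6: x=[4.4115] v=[-0.4366]
Step 7: x=[4.3918] v=[-0.0658]
Step 8: x=[4.4870] v=[0.3174]
First v>=0 after going negative at step 8, time=2.4000

Answer: 2.4000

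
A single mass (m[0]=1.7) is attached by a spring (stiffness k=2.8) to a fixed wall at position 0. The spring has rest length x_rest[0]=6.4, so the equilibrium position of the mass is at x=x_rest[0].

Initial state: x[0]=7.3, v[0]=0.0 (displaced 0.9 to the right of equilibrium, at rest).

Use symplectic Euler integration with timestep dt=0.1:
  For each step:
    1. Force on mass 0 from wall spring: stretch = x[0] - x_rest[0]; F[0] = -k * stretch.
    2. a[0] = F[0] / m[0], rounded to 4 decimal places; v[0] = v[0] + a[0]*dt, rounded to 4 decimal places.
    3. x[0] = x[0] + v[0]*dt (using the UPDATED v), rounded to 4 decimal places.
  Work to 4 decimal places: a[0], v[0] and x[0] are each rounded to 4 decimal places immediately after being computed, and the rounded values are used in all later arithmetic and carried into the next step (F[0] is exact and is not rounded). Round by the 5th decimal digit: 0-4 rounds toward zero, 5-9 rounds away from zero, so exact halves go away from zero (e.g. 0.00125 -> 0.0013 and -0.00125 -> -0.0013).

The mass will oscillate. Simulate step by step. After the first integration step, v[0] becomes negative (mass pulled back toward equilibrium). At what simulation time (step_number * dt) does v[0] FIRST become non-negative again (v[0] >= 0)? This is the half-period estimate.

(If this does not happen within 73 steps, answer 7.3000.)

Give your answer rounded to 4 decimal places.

Answer: 2.5000

Derivation:
Step 0: x=[7.3000] v=[0.0000]
Step 1: x=[7.2852] v=[-0.1482]
Step 2: x=[7.2558] v=[-0.2940]
Step 3: x=[7.2123] v=[-0.4350]
Step 4: x=[7.1554] v=[-0.5688]
Step 5: x=[7.0861] v=[-0.6932]
Step 6: x=[7.0055] v=[-0.8062]
Step 7: x=[6.9149] v=[-0.9059]
Step 8: x=[6.8158] v=[-0.9907]
Step 9: x=[6.7099] v=[-1.0592]
Step 10: x=[6.5989] v=[-1.1102]
Step 11: x=[6.4846] v=[-1.1430]
Step 12: x=[6.3689] v=[-1.1569]
Step 13: x=[6.2537] v=[-1.1518]
Step 14: x=[6.1409] v=[-1.1277]
Step 15: x=[6.0324] v=[-1.0850]
Step 16: x=[5.9300] v=[-1.0245]
Step 17: x=[5.8353] v=[-0.9471]
Step 18: x=[5.7499] v=[-0.8541]
Step 19: x=[5.6752] v=[-0.7470]
Step 20: x=[5.6124] v=[-0.6276]
Step 21: x=[5.5626] v=[-0.4979]
Step 22: x=[5.5266] v=[-0.3600]
Step 23: x=[5.5050] v=[-0.2162]
Step 24: x=[5.4981] v=[-0.0688]
Step 25: x=[5.5061] v=[0.0798]
First v>=0 after going negative at step 25, time=2.5000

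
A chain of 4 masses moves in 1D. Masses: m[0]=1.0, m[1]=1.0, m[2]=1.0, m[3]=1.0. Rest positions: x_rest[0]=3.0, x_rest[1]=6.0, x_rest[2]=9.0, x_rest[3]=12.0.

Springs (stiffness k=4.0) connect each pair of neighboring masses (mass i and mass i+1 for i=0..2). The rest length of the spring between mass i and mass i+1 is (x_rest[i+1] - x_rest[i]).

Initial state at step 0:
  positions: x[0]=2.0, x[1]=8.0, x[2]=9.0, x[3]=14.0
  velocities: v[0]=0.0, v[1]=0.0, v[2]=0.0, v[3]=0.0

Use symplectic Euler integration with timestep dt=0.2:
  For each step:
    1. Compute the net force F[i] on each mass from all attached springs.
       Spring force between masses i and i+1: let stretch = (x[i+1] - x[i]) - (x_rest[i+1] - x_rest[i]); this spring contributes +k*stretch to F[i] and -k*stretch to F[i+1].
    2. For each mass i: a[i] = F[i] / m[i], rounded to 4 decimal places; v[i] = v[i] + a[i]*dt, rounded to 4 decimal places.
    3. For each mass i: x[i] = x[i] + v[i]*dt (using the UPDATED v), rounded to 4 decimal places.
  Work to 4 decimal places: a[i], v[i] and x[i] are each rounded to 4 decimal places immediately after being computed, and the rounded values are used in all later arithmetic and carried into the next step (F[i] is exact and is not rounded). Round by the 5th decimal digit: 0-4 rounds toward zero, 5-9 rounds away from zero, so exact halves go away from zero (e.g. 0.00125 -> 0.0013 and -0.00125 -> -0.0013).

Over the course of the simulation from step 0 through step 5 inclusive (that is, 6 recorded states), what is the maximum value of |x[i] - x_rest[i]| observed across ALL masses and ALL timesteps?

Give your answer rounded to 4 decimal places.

Step 0: x=[2.0000 8.0000 9.0000 14.0000] v=[0.0000 0.0000 0.0000 0.0000]
Step 1: x=[2.4800 7.2000 9.6400 13.6800] v=[2.4000 -4.0000 3.2000 -1.6000]
Step 2: x=[3.2352 6.0352 10.5360 13.1936] v=[3.7760 -5.8240 4.4800 -2.4320]
Step 3: x=[3.9584 5.1425 11.1371 12.7620] v=[3.6160 -4.4634 3.0054 -2.1581]
Step 4: x=[4.3911 5.0195 11.0390 12.5504] v=[2.1633 -0.6150 -0.4904 -1.0580]
Step 5: x=[4.4443 5.7591 10.2196 12.5770] v=[0.2660 3.6979 -4.0969 0.1329]
Max displacement = 2.1371

Answer: 2.1371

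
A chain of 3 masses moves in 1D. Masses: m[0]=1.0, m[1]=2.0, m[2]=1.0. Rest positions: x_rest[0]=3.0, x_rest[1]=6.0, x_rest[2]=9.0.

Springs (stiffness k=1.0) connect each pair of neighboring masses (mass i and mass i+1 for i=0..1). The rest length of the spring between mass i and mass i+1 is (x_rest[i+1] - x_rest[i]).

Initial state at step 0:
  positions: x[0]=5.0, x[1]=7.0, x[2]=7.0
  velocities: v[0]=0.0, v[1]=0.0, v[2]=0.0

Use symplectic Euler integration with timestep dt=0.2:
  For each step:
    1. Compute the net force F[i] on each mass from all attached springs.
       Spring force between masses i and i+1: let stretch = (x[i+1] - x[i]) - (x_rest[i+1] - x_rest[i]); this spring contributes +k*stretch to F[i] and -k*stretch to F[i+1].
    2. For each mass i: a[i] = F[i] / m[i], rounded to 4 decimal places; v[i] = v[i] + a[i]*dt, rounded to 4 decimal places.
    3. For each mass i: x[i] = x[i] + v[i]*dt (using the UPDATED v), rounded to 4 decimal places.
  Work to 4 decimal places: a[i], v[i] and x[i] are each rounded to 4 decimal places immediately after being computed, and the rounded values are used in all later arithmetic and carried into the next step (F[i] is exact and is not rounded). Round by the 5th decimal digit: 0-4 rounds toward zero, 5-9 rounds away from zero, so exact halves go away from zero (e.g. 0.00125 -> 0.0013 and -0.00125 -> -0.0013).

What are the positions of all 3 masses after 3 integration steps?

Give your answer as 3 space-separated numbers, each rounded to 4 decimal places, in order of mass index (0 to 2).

Step 0: x=[5.0000 7.0000 7.0000] v=[0.0000 0.0000 0.0000]
Step 1: x=[4.9600 6.9600 7.1200] v=[-0.2000 -0.2000 0.6000]
Step 2: x=[4.8800 6.8832 7.3536] v=[-0.4000 -0.3840 1.1680]
Step 3: x=[4.7601 6.7757 7.6884] v=[-0.5994 -0.5373 1.6739]

Answer: 4.7601 6.7757 7.6884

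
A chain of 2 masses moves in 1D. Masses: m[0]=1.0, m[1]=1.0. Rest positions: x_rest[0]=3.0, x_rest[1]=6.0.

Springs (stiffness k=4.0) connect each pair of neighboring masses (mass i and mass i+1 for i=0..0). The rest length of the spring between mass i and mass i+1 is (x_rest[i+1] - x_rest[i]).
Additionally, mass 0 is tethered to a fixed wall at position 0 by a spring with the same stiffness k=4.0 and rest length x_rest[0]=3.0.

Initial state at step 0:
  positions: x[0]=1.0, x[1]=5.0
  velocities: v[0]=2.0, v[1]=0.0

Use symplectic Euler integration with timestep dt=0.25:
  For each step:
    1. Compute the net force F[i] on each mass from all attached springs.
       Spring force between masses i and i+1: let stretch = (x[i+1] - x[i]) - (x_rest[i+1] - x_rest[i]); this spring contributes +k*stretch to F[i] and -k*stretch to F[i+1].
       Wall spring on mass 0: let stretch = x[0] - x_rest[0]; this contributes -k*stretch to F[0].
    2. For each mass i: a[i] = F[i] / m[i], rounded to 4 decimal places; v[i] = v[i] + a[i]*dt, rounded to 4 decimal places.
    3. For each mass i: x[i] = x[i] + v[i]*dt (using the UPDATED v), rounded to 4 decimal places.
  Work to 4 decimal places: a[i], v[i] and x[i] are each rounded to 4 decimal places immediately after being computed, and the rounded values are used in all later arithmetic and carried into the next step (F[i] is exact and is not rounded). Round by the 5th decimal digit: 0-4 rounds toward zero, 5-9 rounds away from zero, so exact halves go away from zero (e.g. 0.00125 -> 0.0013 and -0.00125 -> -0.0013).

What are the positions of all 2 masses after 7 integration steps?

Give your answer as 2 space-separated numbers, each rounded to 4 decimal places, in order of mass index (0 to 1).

Step 0: x=[1.0000 5.0000] v=[2.0000 0.0000]
Step 1: x=[2.2500 4.7500] v=[5.0000 -1.0000]
Step 2: x=[3.5625 4.6250] v=[5.2500 -0.5000]
Step 3: x=[4.2500 4.9844] v=[2.7500 1.4375]
Step 4: x=[4.0586 5.9102] v=[-0.7656 3.7031]
Step 5: x=[3.3155 7.1231] v=[-2.9726 4.8515]
Step 6: x=[2.6954 8.1341] v=[-2.4805 4.0439]
Step 7: x=[2.7611 8.5354] v=[0.2628 1.6052]

Answer: 2.7611 8.5354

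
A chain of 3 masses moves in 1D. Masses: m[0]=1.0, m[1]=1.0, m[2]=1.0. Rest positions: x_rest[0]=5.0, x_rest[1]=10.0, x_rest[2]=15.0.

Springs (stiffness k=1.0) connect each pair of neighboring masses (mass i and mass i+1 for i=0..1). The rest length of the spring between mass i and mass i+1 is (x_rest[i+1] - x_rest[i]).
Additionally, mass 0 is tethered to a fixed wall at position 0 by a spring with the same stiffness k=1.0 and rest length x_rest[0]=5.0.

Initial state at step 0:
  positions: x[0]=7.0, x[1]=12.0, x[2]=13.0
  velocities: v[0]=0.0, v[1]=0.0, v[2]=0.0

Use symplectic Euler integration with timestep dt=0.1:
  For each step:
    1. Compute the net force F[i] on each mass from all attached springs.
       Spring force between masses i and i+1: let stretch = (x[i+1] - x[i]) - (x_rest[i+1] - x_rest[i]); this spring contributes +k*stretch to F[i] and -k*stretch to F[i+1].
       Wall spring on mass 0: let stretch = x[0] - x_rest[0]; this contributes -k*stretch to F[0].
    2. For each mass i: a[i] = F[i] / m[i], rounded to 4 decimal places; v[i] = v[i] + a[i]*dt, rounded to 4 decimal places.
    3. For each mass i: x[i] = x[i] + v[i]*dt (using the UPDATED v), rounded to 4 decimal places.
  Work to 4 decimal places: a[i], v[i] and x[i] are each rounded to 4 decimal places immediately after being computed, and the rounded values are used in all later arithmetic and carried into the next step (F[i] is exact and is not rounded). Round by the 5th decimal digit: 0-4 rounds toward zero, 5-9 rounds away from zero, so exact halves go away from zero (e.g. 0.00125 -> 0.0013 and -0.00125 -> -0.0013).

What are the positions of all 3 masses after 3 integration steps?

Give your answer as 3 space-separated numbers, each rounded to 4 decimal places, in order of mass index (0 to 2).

Answer: 6.8800 11.7650 13.2360

Derivation:
Step 0: x=[7.0000 12.0000 13.0000] v=[0.0000 0.0000 0.0000]
Step 1: x=[6.9800 11.9600 13.0400] v=[-0.2000 -0.4000 0.4000]
Step 2: x=[6.9400 11.8810 13.1192] v=[-0.4000 -0.7900 0.7920]
Step 3: x=[6.8800 11.7650 13.2360] v=[-0.5999 -1.1603 1.1682]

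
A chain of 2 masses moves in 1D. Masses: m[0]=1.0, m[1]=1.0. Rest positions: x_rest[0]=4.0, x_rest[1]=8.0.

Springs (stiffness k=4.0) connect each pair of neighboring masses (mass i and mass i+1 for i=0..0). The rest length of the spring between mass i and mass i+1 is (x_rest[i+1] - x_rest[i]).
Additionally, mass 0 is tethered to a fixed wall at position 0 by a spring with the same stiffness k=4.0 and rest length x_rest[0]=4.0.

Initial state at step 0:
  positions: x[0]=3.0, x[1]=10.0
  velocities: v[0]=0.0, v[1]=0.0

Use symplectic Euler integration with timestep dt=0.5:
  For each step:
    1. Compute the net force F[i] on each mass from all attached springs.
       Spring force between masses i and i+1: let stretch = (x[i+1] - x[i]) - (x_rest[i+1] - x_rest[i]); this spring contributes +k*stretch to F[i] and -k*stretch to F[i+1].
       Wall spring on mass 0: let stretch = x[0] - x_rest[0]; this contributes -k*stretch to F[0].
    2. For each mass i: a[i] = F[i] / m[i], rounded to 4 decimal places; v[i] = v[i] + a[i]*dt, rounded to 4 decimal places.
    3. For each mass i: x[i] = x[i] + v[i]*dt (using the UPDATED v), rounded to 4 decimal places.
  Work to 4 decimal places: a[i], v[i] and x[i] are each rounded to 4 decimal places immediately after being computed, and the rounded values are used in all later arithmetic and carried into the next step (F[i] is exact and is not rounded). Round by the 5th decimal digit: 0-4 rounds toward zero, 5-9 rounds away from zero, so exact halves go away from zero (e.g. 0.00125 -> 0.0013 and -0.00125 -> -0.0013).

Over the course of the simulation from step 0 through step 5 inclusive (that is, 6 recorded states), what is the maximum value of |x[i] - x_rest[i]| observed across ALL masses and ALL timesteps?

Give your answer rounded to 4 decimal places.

Step 0: x=[3.0000 10.0000] v=[0.0000 0.0000]
Step 1: x=[7.0000 7.0000] v=[8.0000 -6.0000]
Step 2: x=[4.0000 8.0000] v=[-6.0000 2.0000]
Step 3: x=[1.0000 9.0000] v=[-6.0000 2.0000]
Step 4: x=[5.0000 6.0000] v=[8.0000 -6.0000]
Step 5: x=[5.0000 6.0000] v=[0.0000 0.0000]
Max displacement = 3.0000

Answer: 3.0000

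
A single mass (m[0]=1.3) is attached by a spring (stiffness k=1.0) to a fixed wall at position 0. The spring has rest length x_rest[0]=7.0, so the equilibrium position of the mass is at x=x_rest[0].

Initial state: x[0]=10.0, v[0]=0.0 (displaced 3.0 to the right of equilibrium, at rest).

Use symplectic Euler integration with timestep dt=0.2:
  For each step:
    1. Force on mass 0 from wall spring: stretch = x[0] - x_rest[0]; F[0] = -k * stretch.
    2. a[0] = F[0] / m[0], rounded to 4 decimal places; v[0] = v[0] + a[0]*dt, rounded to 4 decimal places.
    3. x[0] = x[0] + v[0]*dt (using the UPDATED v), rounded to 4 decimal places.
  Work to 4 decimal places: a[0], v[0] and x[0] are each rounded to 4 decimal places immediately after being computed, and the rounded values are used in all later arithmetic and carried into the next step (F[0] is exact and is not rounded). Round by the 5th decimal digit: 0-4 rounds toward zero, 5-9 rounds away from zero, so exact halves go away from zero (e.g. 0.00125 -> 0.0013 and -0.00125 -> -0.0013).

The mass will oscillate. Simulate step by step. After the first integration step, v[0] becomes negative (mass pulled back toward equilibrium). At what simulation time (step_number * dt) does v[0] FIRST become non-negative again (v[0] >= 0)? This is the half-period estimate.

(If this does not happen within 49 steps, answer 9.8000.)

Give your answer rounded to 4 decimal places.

Answer: 3.6000

Derivation:
Step 0: x=[10.0000] v=[0.0000]
Step 1: x=[9.9077] v=[-0.4615]
Step 2: x=[9.7259] v=[-0.9088]
Step 3: x=[9.4603] v=[-1.3282]
Step 4: x=[9.1190] v=[-1.7067]
Step 5: x=[8.7125] v=[-2.0327]
Step 6: x=[8.2533] v=[-2.2962]
Step 7: x=[7.7555] v=[-2.4890]
Step 8: x=[7.2345] v=[-2.6052]
Step 9: x=[6.7062] v=[-2.6413]
Step 10: x=[6.1870] v=[-2.5961]
Step 11: x=[5.6928] v=[-2.4710]
Step 12: x=[5.2388] v=[-2.2699]
Step 13: x=[4.8390] v=[-1.9989]
Step 14: x=[4.5057] v=[-1.6664]
Step 15: x=[4.2492] v=[-1.2827]
Step 16: x=[4.0773] v=[-0.8595]
Step 17: x=[3.9953] v=[-0.4099]
Step 18: x=[4.0058] v=[0.0524]
First v>=0 after going negative at step 18, time=3.6000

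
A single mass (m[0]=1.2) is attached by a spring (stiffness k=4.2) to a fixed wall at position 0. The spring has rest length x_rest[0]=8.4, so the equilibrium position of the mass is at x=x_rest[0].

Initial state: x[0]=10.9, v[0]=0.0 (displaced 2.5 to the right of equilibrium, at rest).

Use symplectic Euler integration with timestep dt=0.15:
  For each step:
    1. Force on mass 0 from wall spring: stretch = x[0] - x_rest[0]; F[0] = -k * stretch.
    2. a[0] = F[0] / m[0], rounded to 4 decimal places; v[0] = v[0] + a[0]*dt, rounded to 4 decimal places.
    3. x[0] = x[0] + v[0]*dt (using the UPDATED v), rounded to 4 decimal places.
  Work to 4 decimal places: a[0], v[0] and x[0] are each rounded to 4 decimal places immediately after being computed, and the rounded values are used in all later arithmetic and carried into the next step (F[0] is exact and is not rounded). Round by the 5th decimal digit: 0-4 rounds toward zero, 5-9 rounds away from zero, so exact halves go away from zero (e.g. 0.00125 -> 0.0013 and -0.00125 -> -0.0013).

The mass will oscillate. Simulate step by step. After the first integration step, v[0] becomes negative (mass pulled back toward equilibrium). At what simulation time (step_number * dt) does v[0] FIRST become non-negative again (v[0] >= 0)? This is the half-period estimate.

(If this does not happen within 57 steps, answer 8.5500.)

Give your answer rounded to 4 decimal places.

Step 0: x=[10.9000] v=[0.0000]
Step 1: x=[10.7031] v=[-1.3125]
Step 2: x=[10.3249] v=[-2.5216]
Step 3: x=[9.7951] v=[-3.5322]
Step 4: x=[9.1554] v=[-4.2646]
Step 5: x=[8.4562] v=[-4.6612]
Step 6: x=[7.7526] v=[-4.6907]
Step 7: x=[7.1000] v=[-4.3508]
Step 8: x=[6.5498] v=[-3.6683]
Step 9: x=[6.1453] v=[-2.6969]
Step 10: x=[5.9183] v=[-1.5132]
Step 11: x=[5.8868] v=[-0.2103]
Step 12: x=[6.0532] v=[1.1091]
First v>=0 after going negative at step 12, time=1.8000

Answer: 1.8000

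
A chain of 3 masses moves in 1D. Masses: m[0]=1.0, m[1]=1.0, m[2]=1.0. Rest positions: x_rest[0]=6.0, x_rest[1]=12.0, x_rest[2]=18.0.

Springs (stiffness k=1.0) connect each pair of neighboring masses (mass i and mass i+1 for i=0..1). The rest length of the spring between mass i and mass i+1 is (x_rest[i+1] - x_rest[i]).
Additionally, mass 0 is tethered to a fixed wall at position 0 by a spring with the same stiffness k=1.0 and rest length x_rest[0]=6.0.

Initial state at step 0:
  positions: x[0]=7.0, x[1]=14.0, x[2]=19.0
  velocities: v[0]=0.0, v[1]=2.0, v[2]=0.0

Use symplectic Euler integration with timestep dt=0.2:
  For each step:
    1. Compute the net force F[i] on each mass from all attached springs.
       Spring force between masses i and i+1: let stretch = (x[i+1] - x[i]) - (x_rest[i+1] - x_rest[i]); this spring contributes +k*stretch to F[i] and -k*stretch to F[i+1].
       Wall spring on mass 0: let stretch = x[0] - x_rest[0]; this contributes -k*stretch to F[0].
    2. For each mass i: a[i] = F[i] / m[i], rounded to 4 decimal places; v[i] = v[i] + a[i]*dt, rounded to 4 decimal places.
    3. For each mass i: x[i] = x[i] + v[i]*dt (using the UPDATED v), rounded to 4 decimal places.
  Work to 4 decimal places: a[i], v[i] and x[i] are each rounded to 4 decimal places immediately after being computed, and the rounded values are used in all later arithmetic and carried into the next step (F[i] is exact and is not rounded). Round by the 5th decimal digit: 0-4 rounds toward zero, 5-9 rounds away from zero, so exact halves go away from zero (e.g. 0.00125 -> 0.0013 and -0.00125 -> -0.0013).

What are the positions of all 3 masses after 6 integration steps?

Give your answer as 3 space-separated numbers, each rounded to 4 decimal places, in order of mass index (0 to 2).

Step 0: x=[7.0000 14.0000 19.0000] v=[0.0000 2.0000 0.0000]
Step 1: x=[7.0000 14.3200 19.0400] v=[0.0000 1.6000 0.2000]
Step 2: x=[7.0128 14.5360 19.1312] v=[0.0640 1.0800 0.4560]
Step 3: x=[7.0460 14.6349 19.2786] v=[0.1661 0.4944 0.7370]
Step 4: x=[7.1009 14.6160 19.4803] v=[0.2747 -0.0946 1.0083]
Step 5: x=[7.1724 14.4910 19.7274] v=[0.3575 -0.6248 1.2354]
Step 6: x=[7.2497 14.2828 20.0050] v=[0.3867 -1.0412 1.3881]

Answer: 7.2497 14.2828 20.0050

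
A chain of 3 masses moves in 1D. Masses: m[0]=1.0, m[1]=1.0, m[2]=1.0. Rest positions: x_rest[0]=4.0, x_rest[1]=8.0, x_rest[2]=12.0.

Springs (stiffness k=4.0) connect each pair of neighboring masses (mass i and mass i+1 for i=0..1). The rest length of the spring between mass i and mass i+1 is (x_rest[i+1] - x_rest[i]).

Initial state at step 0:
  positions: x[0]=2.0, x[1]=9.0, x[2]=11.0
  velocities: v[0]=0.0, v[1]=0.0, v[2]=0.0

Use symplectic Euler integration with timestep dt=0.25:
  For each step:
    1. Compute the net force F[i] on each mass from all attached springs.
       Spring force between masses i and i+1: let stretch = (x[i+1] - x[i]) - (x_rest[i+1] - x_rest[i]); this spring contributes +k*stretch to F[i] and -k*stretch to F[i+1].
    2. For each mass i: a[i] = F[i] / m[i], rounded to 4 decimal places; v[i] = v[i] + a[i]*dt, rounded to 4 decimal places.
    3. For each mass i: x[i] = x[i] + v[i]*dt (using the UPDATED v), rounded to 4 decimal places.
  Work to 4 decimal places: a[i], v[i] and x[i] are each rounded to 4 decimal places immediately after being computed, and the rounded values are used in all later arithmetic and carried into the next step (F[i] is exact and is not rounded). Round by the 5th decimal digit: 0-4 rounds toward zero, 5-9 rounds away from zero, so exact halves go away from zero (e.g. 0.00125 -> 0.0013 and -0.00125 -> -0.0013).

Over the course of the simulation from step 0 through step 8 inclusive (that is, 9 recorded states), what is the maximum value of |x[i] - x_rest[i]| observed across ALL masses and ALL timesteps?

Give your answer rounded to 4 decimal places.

Step 0: x=[2.0000 9.0000 11.0000] v=[0.0000 0.0000 0.0000]
Step 1: x=[2.7500 7.7500 11.5000] v=[3.0000 -5.0000 2.0000]
Step 2: x=[3.7500 6.1875 12.0625] v=[4.0000 -6.2500 2.2500]
Step 3: x=[4.3594 5.4844 12.1563] v=[2.4375 -2.8125 0.3750]
Step 4: x=[4.2500 6.1680 11.5821] v=[-0.4375 2.7344 -2.2969]
Step 5: x=[3.6201 7.7256 10.6544] v=[-2.5195 6.2305 -3.7110]
Step 6: x=[3.0166 8.9891 9.9945] v=[-2.4140 5.0538 -2.6398]
Step 7: x=[2.9062 9.0108 10.0832] v=[-0.4415 0.0867 0.3548]
Step 8: x=[3.3220 7.7744 10.9038] v=[1.6631 -4.9455 3.2824]
Max displacement = 2.5156

Answer: 2.5156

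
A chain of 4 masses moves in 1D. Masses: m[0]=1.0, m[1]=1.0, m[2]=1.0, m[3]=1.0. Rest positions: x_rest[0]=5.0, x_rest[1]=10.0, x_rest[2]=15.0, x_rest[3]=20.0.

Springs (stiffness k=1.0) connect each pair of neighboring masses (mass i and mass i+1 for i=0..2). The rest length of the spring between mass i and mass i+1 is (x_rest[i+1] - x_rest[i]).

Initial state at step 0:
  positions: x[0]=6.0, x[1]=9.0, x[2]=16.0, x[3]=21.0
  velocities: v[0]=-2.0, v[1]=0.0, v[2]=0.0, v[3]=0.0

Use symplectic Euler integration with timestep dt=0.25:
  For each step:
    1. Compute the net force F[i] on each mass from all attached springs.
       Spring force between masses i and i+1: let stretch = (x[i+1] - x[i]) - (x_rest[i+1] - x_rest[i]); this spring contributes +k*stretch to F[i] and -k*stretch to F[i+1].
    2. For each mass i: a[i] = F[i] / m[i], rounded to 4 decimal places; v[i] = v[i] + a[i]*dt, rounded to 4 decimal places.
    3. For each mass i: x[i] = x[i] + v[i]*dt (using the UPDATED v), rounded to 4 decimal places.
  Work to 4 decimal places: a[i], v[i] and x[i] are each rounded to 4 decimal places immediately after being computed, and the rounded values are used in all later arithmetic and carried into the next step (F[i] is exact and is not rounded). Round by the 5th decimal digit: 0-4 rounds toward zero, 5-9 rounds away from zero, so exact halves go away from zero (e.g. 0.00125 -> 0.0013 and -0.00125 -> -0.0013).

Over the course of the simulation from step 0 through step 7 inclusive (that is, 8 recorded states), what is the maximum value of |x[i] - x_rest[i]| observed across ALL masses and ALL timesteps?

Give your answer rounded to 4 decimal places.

Answer: 2.5142

Derivation:
Step 0: x=[6.0000 9.0000 16.0000 21.0000] v=[-2.0000 0.0000 0.0000 0.0000]
Step 1: x=[5.3750 9.2500 15.8750 21.0000] v=[-2.5000 1.0000 -0.5000 0.0000]
Step 2: x=[4.6797 9.6719 15.6563 20.9922] v=[-2.7813 1.6875 -0.8750 -0.0313]
Step 3: x=[3.9839 10.1558 15.3970 20.9634] v=[-2.7833 1.9356 -1.0371 -0.1153]
Step 4: x=[3.3613 10.5815 15.1581 20.8992] v=[-2.4903 1.7029 -0.9558 -0.2569]
Step 5: x=[2.8775 10.8420 14.9919 20.7887] v=[-1.9353 1.0420 -0.6647 -0.4422]
Step 6: x=[2.5790 10.8641 14.9287 20.6284] v=[-1.1942 0.0884 -0.2530 -0.6414]
Step 7: x=[2.4858 10.6224 14.9677 20.4243] v=[-0.3729 -0.9667 0.1558 -0.8163]
Max displacement = 2.5142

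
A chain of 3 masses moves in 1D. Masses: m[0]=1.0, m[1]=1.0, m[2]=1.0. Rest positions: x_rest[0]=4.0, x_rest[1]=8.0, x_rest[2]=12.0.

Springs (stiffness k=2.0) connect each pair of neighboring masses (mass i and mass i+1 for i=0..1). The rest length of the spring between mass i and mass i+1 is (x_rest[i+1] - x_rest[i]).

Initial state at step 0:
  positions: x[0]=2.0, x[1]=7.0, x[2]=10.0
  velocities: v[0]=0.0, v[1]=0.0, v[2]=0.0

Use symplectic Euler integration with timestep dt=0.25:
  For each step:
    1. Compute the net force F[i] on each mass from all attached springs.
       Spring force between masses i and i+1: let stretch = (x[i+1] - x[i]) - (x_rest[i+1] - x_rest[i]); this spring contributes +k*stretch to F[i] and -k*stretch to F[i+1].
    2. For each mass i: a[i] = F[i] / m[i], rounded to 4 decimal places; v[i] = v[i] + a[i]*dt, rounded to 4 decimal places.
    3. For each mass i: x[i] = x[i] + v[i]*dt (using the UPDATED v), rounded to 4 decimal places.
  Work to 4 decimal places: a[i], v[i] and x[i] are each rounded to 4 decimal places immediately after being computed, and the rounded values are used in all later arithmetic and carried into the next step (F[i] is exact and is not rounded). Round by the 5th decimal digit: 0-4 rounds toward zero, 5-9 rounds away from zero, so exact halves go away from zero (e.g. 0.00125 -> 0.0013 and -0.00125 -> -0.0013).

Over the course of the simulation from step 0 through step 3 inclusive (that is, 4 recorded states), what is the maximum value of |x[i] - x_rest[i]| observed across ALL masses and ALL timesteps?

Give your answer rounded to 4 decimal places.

Answer: 2.0664

Derivation:
Step 0: x=[2.0000 7.0000 10.0000] v=[0.0000 0.0000 0.0000]
Step 1: x=[2.1250 6.7500 10.1250] v=[0.5000 -1.0000 0.5000]
Step 2: x=[2.3281 6.3438 10.3281] v=[0.8125 -1.6250 0.8125]
Step 3: x=[2.5332 5.9336 10.5332] v=[0.8204 -1.6407 0.8204]
Max displacement = 2.0664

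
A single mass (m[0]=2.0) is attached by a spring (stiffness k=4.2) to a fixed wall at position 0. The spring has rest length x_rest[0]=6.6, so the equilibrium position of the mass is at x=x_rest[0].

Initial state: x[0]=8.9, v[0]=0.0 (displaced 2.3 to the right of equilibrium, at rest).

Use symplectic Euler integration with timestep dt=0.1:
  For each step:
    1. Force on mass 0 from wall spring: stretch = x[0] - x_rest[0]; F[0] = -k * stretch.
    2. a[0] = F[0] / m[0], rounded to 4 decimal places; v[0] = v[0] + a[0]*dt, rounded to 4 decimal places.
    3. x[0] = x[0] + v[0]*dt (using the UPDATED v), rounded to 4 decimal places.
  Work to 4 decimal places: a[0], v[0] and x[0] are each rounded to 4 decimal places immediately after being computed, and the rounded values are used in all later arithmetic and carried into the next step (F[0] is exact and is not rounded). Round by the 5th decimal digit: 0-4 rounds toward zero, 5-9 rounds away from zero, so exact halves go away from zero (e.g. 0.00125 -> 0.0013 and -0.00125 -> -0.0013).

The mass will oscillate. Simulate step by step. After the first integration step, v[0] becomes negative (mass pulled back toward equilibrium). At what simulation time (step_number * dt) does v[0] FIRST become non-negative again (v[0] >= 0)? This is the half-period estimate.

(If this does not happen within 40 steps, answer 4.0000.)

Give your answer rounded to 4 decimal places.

Step 0: x=[8.9000] v=[0.0000]
Step 1: x=[8.8517] v=[-0.4830]
Step 2: x=[8.7561] v=[-0.9559]
Step 3: x=[8.6152] v=[-1.4087]
Step 4: x=[8.4320] v=[-1.8319]
Step 5: x=[8.2103] v=[-2.2166]
Step 6: x=[7.9548] v=[-2.5548]
Step 7: x=[7.6709] v=[-2.8393]
Step 8: x=[7.3645] v=[-3.0642]
Step 9: x=[7.0420] v=[-3.2248]
Step 10: x=[6.7102] v=[-3.3176]
Step 11: x=[6.3761] v=[-3.3407]
Step 12: x=[6.0467] v=[-3.2937]
Step 13: x=[5.7290] v=[-3.1775]
Step 14: x=[5.4295] v=[-2.9946]
Step 15: x=[5.1546] v=[-2.7488]
Step 16: x=[4.9101] v=[-2.4453]
Step 17: x=[4.7011] v=[-2.0904]
Step 18: x=[4.5319] v=[-1.6916]
Step 19: x=[4.4062] v=[-1.2573]
Step 20: x=[4.3265] v=[-0.7966]
Step 21: x=[4.2946] v=[-0.3192]
Step 22: x=[4.3111] v=[0.1649]
First v>=0 after going negative at step 22, time=2.2000

Answer: 2.2000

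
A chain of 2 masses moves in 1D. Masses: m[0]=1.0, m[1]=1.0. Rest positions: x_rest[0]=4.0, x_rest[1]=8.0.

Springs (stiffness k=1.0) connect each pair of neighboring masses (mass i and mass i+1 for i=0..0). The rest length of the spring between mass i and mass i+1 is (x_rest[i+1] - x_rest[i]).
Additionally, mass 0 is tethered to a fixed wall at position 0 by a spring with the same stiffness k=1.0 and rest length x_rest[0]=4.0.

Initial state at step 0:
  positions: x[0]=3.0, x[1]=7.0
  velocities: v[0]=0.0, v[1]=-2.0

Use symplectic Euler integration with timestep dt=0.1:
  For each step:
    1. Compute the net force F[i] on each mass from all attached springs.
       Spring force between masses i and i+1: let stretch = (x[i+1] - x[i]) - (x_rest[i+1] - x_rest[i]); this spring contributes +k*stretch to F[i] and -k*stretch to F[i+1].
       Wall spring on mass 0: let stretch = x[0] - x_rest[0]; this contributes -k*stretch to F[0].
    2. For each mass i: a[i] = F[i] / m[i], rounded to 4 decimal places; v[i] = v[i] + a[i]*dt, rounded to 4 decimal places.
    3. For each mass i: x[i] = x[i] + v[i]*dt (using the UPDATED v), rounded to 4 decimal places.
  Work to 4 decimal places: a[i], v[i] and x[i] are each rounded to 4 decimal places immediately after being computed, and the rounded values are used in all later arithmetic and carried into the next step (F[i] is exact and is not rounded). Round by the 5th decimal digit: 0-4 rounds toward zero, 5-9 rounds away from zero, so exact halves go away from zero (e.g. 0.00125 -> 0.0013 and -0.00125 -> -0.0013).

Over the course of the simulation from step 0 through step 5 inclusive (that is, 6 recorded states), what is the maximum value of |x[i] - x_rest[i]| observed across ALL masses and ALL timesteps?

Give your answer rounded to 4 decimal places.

Answer: 1.9573

Derivation:
Step 0: x=[3.0000 7.0000] v=[0.0000 -2.0000]
Step 1: x=[3.0100 6.8000] v=[0.1000 -2.0000]
Step 2: x=[3.0278 6.6021] v=[0.1780 -1.9790]
Step 3: x=[3.0511 6.4085] v=[0.2327 -1.9364]
Step 4: x=[3.0774 6.2213] v=[0.2633 -1.8721]
Step 5: x=[3.1044 6.0427] v=[0.2700 -1.7865]
Max displacement = 1.9573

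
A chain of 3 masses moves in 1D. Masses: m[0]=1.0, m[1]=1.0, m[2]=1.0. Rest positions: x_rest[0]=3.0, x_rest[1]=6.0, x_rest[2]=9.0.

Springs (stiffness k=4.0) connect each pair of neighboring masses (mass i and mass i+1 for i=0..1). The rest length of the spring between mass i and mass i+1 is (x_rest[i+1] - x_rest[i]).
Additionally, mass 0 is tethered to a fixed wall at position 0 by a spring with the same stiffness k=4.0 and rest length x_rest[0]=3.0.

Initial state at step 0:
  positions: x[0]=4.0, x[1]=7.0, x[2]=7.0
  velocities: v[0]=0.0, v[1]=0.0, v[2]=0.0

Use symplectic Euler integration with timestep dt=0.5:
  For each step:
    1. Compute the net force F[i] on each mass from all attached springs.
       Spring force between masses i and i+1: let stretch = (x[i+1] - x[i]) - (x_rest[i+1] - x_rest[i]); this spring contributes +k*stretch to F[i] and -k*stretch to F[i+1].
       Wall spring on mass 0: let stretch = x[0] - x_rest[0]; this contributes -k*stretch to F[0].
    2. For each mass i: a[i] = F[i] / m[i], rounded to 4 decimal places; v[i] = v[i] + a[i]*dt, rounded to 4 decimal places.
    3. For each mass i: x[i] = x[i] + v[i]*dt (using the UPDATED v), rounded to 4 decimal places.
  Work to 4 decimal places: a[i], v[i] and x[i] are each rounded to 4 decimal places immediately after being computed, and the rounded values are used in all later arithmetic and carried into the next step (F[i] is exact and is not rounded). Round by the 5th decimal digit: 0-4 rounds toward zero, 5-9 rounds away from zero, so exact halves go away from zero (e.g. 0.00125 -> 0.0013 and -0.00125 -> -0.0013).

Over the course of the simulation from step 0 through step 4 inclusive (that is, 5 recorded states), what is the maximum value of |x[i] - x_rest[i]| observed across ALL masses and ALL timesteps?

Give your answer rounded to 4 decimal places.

Answer: 3.0000

Derivation:
Step 0: x=[4.0000 7.0000 7.0000] v=[0.0000 0.0000 0.0000]
Step 1: x=[3.0000 4.0000 10.0000] v=[-2.0000 -6.0000 6.0000]
Step 2: x=[0.0000 6.0000 10.0000] v=[-6.0000 4.0000 0.0000]
Step 3: x=[3.0000 6.0000 9.0000] v=[6.0000 0.0000 -2.0000]
Step 4: x=[6.0000 6.0000 8.0000] v=[6.0000 0.0000 -2.0000]
Max displacement = 3.0000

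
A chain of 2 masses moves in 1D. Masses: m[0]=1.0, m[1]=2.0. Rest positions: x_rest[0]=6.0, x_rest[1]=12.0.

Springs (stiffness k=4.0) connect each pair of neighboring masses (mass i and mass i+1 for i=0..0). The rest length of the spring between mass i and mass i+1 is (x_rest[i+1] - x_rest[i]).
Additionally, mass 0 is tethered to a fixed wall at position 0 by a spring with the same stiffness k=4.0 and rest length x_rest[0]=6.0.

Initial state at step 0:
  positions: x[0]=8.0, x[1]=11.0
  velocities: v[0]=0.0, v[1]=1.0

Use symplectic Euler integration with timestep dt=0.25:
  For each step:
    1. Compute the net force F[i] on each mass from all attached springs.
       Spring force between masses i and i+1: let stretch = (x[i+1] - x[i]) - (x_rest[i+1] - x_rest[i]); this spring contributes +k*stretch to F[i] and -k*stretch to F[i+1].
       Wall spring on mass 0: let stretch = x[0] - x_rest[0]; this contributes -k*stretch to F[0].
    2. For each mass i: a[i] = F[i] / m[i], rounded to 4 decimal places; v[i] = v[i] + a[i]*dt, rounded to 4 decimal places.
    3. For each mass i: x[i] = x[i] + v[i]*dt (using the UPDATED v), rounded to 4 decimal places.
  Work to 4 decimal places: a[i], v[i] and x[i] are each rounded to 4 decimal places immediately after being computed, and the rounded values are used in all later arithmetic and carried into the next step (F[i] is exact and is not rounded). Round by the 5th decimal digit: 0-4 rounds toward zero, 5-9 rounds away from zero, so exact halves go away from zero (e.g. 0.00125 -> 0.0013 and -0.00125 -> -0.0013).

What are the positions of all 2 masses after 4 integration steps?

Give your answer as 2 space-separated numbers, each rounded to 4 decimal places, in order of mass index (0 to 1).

Step 0: x=[8.0000 11.0000] v=[0.0000 1.0000]
Step 1: x=[6.7500 11.6250] v=[-5.0000 2.5000]
Step 2: x=[5.0313 12.3906] v=[-6.8750 3.0625]
Step 3: x=[3.8946 12.9863] v=[-4.5470 2.3829]
Step 4: x=[4.0571 13.1956] v=[0.6501 0.8371]

Answer: 4.0571 13.1956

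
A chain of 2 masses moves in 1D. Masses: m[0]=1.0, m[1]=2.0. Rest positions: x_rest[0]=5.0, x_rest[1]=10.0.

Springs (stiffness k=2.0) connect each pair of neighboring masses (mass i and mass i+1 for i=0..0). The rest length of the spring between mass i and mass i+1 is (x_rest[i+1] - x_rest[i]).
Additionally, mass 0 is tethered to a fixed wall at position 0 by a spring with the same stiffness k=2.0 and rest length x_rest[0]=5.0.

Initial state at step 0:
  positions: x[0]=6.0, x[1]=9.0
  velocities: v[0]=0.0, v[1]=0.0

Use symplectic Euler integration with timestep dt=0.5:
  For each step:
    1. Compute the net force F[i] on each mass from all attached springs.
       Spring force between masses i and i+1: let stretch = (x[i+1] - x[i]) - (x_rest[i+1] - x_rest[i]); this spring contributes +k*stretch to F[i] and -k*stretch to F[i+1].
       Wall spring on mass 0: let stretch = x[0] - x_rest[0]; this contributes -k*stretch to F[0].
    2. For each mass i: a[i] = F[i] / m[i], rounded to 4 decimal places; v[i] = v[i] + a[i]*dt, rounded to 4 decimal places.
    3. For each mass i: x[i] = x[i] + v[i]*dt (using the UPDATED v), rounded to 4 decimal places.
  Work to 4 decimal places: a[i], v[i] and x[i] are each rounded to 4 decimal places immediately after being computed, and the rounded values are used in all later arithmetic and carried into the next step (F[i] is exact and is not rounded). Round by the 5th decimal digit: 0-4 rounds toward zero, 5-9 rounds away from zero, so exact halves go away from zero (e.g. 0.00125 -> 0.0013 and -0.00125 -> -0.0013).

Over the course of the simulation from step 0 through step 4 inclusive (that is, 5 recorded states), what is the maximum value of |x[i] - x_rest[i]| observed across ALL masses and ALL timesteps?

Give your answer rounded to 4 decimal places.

Answer: 1.7500

Derivation:
Step 0: x=[6.0000 9.0000] v=[0.0000 0.0000]
Step 1: x=[4.5000 9.5000] v=[-3.0000 1.0000]
Step 2: x=[3.2500 10.0000] v=[-2.5000 1.0000]
Step 3: x=[3.7500 10.0625] v=[1.0000 0.1250]
Step 4: x=[5.5313 9.7969] v=[3.5625 -0.5313]
Max displacement = 1.7500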